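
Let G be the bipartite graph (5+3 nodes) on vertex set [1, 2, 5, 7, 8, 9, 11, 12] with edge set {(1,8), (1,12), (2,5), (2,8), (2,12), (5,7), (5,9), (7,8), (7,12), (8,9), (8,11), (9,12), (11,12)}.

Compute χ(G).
Clique number ω(G) = 2 (lower bound: χ ≥ ω).
The graph is bipartite (no odd cycle), so 2 colors suffice: χ(G) = 2.
A valid 2-coloring: color 1: [5, 8, 12]; color 2: [1, 2, 7, 9, 11].

χ(G) = 2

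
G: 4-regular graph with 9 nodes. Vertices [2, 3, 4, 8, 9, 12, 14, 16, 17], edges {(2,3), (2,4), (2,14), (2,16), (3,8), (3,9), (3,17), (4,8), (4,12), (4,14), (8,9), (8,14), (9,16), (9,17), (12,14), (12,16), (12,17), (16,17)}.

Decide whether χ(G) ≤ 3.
Suppose a proper 3-coloring c exists. The clique [2, 4, 14] takes 3 distinct colors; by symmetry let c(2) = 1, c(4) = 2, c(14) = 3.
- Vertex 8: neighbors [4, 14] already have colors [2, 3] ⇒ c(8) = 1.
- Vertex 12: neighbors [4, 14] already have colors [2, 3] ⇒ c(12) = 1.
- Vertex 9: neighbors [8] already have colors [1]; try each remaining color.
- Case c(9) = 2:
  - Vertex 17: neighbors [12, 9] already have colors [1, 2] ⇒ c(17) = 3.
  - Vertex 3: neighbors [2, 9, 17] already have colors [1, 2, 3] — all 3 colors blocked. Contradiction.
- Case c(9) = 3:
  - Vertex 17: neighbors [12, 9] already have colors [1, 3] ⇒ c(17) = 2.
  - Vertex 3: neighbors [2, 17, 9] already have colors [1, 2, 3] — all 3 colors blocked. Contradiction.
Every case ends in a contradiction, so G has no proper 3-coloring (χ ≥ 4).

No, G is not 3-colorable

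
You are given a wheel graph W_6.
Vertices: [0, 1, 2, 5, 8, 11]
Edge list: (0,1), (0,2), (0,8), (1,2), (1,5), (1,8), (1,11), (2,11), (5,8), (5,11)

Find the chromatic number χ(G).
Clique number ω(G) = 3 (lower bound: χ ≥ ω).
Odd cycle [2, 0, 8, 5, 11] needs 3 colors (χ ≥ 3).
Vertex 1 is adjacent to every vertex of [0, 2, 5, 8, 11], which already need 3 colors among themselves, so 1 needs a new color (χ ≥ 4).
The coloring below uses 4 colors, so χ(G) = 4.
A valid 4-coloring: color 1: [1]; color 2: [2, 5]; color 3: [0, 11]; color 4: [8].

χ(G) = 4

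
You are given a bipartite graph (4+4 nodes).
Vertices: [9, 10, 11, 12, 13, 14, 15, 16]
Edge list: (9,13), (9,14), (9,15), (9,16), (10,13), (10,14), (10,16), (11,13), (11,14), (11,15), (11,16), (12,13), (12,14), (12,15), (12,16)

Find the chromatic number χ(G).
Clique number ω(G) = 2 (lower bound: χ ≥ ω).
The graph is bipartite (no odd cycle), so 2 colors suffice: χ(G) = 2.
A valid 2-coloring: color 1: [9, 10, 11, 12]; color 2: [13, 14, 15, 16].

χ(G) = 2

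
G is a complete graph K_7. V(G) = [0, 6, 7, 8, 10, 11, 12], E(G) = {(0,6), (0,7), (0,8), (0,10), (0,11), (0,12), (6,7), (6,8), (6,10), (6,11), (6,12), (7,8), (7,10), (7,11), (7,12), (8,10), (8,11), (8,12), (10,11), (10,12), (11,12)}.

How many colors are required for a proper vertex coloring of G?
Clique number ω(G) = 7 (lower bound: χ ≥ ω).
The clique on [0, 6, 7, 8, 10, 11, 12] has size 7, forcing χ ≥ 7, and the coloring below uses 7 colors, so χ(G) = 7.
A valid 7-coloring: color 1: [6]; color 2: [7]; color 3: [12]; color 4: [0]; color 5: [8]; color 6: [10]; color 7: [11].

χ(G) = 7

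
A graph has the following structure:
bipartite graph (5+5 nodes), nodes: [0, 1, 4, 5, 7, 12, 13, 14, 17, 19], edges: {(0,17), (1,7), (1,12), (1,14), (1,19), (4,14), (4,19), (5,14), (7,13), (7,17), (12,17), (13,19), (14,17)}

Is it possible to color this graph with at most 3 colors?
A valid 3-coloring: color 1: [1, 4, 5, 13, 17]; color 2: [0, 7, 12, 14, 19].
(χ(G) = 2 ≤ 3.)

Yes, G is 3-colorable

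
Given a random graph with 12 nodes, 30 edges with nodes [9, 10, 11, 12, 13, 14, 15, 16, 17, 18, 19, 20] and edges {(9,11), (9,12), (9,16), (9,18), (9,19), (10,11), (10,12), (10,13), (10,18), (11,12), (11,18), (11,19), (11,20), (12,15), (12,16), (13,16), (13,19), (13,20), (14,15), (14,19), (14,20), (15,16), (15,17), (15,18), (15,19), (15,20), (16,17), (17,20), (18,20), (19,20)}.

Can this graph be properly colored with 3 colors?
No, G is not 3-colorable

The clique on vertices [14, 15, 19, 20] has size 4 > 3, so it alone needs 4 colors.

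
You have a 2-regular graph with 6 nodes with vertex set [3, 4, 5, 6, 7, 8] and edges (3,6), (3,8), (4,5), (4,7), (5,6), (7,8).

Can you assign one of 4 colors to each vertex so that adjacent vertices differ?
Yes, G is 4-colorable

A valid 4-coloring: color 1: [4, 6, 8]; color 2: [3, 5, 7].
(χ(G) = 2 ≤ 4.)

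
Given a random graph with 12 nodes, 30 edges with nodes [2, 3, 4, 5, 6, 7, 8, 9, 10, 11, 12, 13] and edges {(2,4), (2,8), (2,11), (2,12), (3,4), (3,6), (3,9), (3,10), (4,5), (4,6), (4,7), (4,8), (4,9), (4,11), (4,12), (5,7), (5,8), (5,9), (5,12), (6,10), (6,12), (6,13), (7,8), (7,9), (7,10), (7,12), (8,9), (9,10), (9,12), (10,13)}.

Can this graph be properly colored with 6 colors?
Yes, G is 6-colorable

A valid 6-coloring: color 1: [4, 10]; color 2: [2, 6, 9]; color 3: [3, 7, 11, 13]; color 4: [8, 12]; color 5: [5].
(χ(G) = 5 ≤ 6.)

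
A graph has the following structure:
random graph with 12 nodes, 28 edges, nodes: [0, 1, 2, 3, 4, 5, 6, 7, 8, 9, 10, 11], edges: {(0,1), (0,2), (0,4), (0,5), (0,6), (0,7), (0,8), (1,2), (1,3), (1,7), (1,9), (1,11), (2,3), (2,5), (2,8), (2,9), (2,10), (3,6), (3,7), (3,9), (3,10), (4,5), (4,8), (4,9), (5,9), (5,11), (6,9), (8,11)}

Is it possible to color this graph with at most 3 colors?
No, G is not 3-colorable

The clique on vertices [1, 2, 3, 9] has size 4 > 3, so it alone needs 4 colors.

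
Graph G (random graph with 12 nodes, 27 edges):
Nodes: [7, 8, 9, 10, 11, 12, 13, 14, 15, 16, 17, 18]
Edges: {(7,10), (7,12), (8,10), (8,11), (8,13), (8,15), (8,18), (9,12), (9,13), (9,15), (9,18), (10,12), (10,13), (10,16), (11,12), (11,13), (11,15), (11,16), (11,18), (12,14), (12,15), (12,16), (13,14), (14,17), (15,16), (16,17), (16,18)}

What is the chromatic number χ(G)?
Clique number ω(G) = 4 (lower bound: χ ≥ ω).
The clique on [11, 12, 15, 16] has size 4, forcing χ ≥ 4, and the coloring below uses 4 colors, so χ(G) = 4.
A valid 4-coloring: color 1: [12, 13, 17, 18]; color 2: [7, 8, 9, 14, 16]; color 3: [10, 11]; color 4: [15].

χ(G) = 4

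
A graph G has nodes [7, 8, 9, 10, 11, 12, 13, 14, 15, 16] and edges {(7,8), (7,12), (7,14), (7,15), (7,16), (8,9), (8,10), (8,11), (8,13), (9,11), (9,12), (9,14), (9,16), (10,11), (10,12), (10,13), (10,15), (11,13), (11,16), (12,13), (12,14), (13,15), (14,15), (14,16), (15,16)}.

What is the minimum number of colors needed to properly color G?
χ(G) = 4

Clique number ω(G) = 4 (lower bound: χ ≥ ω).
The clique on [7, 14, 15, 16] has size 4, forcing χ ≥ 4, and the coloring below uses 4 colors, so χ(G) = 4.
A valid 4-coloring: color 1: [11, 12, 15]; color 2: [7, 9, 10]; color 3: [8, 14]; color 4: [13, 16].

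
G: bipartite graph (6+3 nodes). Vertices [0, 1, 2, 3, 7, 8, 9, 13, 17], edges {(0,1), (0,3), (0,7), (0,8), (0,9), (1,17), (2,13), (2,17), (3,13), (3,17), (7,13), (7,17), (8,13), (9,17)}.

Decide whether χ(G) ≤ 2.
Yes, G is 2-colorable

A valid 2-coloring: color 1: [0, 13, 17]; color 2: [1, 2, 3, 7, 8, 9].
(χ(G) = 2 ≤ 2.)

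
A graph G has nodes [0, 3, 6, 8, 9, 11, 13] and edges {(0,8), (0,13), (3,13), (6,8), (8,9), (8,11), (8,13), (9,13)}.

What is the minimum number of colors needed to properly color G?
χ(G) = 3

Clique number ω(G) = 3 (lower bound: χ ≥ ω).
The clique on [0, 8, 13] has size 3, forcing χ ≥ 3, and the coloring below uses 3 colors, so χ(G) = 3.
A valid 3-coloring: color 1: [3, 8]; color 2: [6, 11, 13]; color 3: [0, 9].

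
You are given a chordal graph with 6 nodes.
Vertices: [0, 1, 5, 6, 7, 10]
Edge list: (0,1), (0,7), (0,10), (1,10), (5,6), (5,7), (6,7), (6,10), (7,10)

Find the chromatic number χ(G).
χ(G) = 3

Clique number ω(G) = 3 (lower bound: χ ≥ ω).
The clique on [0, 1, 10] has size 3, forcing χ ≥ 3, and the coloring below uses 3 colors, so χ(G) = 3.
A valid 3-coloring: color 1: [1, 7]; color 2: [5, 10]; color 3: [0, 6].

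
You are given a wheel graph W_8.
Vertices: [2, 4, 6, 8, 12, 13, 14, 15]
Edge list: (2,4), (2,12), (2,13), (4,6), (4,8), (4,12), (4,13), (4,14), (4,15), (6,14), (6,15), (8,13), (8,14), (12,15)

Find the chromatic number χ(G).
Clique number ω(G) = 3 (lower bound: χ ≥ ω).
Odd cycle [13, 8, 14, 6, 15, 12, 2] needs 3 colors (χ ≥ 3).
Vertex 4 is adjacent to every vertex of [2, 6, 8, 12, 13, 14, 15], which already need 3 colors among themselves, so 4 needs a new color (χ ≥ 4).
The coloring below uses 4 colors, so χ(G) = 4.
A valid 4-coloring: color 1: [4]; color 2: [12, 13, 14]; color 3: [2, 6, 8]; color 4: [15].

χ(G) = 4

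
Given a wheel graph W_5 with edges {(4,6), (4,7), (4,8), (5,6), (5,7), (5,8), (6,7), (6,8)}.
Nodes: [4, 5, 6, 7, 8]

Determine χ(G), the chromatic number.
Clique number ω(G) = 3 (lower bound: χ ≥ ω).
The clique on [4, 6, 8] has size 3, forcing χ ≥ 3, and the coloring below uses 3 colors, so χ(G) = 3.
A valid 3-coloring: color 1: [6]; color 2: [4, 5]; color 3: [7, 8].

χ(G) = 3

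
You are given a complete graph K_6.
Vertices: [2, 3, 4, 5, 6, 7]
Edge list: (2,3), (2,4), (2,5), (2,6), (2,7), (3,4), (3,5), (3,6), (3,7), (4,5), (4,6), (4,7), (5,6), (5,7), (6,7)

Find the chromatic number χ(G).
χ(G) = 6

Clique number ω(G) = 6 (lower bound: χ ≥ ω).
The clique on [2, 3, 4, 5, 6, 7] has size 6, forcing χ ≥ 6, and the coloring below uses 6 colors, so χ(G) = 6.
A valid 6-coloring: color 1: [7]; color 2: [2]; color 3: [3]; color 4: [6]; color 5: [4]; color 6: [5].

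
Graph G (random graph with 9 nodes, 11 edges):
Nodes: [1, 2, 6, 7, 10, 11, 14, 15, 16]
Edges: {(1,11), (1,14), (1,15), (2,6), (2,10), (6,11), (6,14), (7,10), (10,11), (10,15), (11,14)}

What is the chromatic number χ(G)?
χ(G) = 3

Clique number ω(G) = 3 (lower bound: χ ≥ ω).
The clique on [1, 11, 14] has size 3, forcing χ ≥ 3, and the coloring below uses 3 colors, so χ(G) = 3.
A valid 3-coloring: color 1: [1, 6, 10, 16]; color 2: [2, 7, 11, 15]; color 3: [14].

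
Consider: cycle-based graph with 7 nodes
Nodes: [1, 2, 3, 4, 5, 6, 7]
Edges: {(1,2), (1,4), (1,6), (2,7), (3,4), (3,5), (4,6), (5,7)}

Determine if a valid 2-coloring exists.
No, G is not 2-colorable

The clique on vertices [1, 4, 6] has size 3 > 2, so it alone needs 3 colors.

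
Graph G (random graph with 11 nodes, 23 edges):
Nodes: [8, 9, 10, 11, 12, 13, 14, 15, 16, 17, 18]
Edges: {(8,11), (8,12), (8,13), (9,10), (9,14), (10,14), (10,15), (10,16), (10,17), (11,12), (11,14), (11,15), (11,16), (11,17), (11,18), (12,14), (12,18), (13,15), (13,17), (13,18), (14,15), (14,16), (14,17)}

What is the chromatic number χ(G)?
Clique number ω(G) = 3 (lower bound: χ ≥ ω).
The clique on [9, 10, 14] has size 3, forcing χ ≥ 3, and the coloring below uses 3 colors, so χ(G) = 3.
A valid 3-coloring: color 1: [10, 11, 13]; color 2: [8, 14, 18]; color 3: [9, 12, 15, 16, 17].

χ(G) = 3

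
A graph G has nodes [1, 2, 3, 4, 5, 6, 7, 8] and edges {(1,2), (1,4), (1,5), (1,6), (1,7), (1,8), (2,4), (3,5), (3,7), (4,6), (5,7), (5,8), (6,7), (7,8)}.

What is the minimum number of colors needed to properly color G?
χ(G) = 4

Clique number ω(G) = 4 (lower bound: χ ≥ ω).
The clique on [1, 5, 7, 8] has size 4, forcing χ ≥ 4, and the coloring below uses 4 colors, so χ(G) = 4.
A valid 4-coloring: color 1: [1, 3]; color 2: [4, 7]; color 3: [2, 5, 6]; color 4: [8].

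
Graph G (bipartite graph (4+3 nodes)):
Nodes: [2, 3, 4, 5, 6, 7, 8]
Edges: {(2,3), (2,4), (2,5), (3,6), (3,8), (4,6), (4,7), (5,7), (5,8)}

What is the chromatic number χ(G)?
Clique number ω(G) = 2 (lower bound: χ ≥ ω).
The graph is bipartite (no odd cycle), so 2 colors suffice: χ(G) = 2.
A valid 2-coloring: color 1: [2, 6, 7, 8]; color 2: [3, 4, 5].

χ(G) = 2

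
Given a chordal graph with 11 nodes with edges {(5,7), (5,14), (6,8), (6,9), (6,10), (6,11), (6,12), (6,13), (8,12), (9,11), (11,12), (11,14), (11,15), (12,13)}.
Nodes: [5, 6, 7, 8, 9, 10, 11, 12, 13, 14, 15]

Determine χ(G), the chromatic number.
Clique number ω(G) = 3 (lower bound: χ ≥ ω).
The clique on [6, 9, 11] has size 3, forcing χ ≥ 3, and the coloring below uses 3 colors, so χ(G) = 3.
A valid 3-coloring: color 1: [6, 7, 14, 15]; color 2: [5, 8, 10, 11, 13]; color 3: [9, 12].

χ(G) = 3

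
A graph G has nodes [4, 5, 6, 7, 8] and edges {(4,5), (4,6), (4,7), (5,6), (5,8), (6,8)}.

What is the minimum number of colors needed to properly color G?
χ(G) = 3

Clique number ω(G) = 3 (lower bound: χ ≥ ω).
The clique on [5, 6, 8] has size 3, forcing χ ≥ 3, and the coloring below uses 3 colors, so χ(G) = 3.
A valid 3-coloring: color 1: [6, 7]; color 2: [5]; color 3: [4, 8].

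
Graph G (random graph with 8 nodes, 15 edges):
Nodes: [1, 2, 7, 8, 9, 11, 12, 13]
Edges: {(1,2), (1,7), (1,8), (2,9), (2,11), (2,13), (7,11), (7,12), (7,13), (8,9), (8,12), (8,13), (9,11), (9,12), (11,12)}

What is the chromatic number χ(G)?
Clique number ω(G) = 3 (lower bound: χ ≥ ω).
Suppose a proper 3-coloring c exists. The clique [2, 9, 11] takes 3 distinct colors; by symmetry let c(2) = 1, c(9) = 2, c(11) = 3.
- Vertex 12: neighbors [9, 11] already have colors [2, 3] ⇒ c(12) = 1.
- Vertex 7: neighbors [12, 11] already have colors [1, 3] ⇒ c(7) = 2.
- Vertex 8: neighbors [12, 9] already have colors [1, 2] ⇒ c(8) = 3.
- Vertex 1: neighbors [2, 7, 8] already have colors [1, 2, 3] — all 3 colors blocked. Contradiction.
The forced assignments end in a contradiction, so G has no proper 3-coloring (χ ≥ 4).
The coloring below uses 4 colors, so χ(G) = 4.
A valid 4-coloring: color 1: [7, 9]; color 2: [8, 11]; color 3: [2, 12]; color 4: [1, 13].

χ(G) = 4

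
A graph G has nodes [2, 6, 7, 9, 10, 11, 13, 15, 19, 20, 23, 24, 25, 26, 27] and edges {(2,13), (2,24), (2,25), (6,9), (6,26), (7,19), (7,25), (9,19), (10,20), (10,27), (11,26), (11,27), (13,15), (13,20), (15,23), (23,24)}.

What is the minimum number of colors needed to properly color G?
Clique number ω(G) = 2 (lower bound: χ ≥ ω).
Odd cycle [24, 23, 15, 13, 2] needs 3 colors (χ ≥ 3).
The coloring below uses 3 colors, so χ(G) = 3.
A valid 3-coloring: color 1: [2, 7, 9, 20, 23, 26, 27]; color 2: [6, 10, 11, 13, 19, 24, 25]; color 3: [15].

χ(G) = 3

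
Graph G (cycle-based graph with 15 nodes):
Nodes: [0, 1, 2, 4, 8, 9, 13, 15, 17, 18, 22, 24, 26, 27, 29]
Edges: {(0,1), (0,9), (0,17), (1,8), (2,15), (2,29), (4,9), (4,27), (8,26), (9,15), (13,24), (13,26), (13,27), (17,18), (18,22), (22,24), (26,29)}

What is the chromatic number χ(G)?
Clique number ω(G) = 2 (lower bound: χ ≥ ω).
Odd cycle [17, 0, 9, 4, 27, 13, 24, 22, 18] needs 3 colors (χ ≥ 3).
The coloring below uses 3 colors, so χ(G) = 3.
A valid 3-coloring: color 1: [0, 4, 8, 13, 15, 18, 29]; color 2: [1, 2, 9, 17, 22, 26, 27]; color 3: [24].

χ(G) = 3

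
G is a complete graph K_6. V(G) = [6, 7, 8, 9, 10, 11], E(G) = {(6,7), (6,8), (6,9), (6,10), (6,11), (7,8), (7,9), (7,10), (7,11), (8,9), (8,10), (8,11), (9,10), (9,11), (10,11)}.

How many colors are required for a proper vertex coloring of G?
Clique number ω(G) = 6 (lower bound: χ ≥ ω).
The clique on [6, 7, 8, 9, 10, 11] has size 6, forcing χ ≥ 6, and the coloring below uses 6 colors, so χ(G) = 6.
A valid 6-coloring: color 1: [6]; color 2: [9]; color 3: [7]; color 4: [8]; color 5: [11]; color 6: [10].

χ(G) = 6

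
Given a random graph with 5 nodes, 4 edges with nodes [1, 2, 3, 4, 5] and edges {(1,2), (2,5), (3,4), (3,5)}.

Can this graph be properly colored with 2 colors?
A valid 2-coloring: color 1: [1, 4, 5]; color 2: [2, 3].
(χ(G) = 2 ≤ 2.)

Yes, G is 2-colorable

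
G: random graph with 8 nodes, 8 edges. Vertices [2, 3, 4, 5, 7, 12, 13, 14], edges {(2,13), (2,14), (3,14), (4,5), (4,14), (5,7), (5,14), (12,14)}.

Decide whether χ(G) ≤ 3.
Yes, G is 3-colorable

A valid 3-coloring: color 1: [7, 13, 14]; color 2: [2, 3, 5, 12]; color 3: [4].
(χ(G) = 3 ≤ 3.)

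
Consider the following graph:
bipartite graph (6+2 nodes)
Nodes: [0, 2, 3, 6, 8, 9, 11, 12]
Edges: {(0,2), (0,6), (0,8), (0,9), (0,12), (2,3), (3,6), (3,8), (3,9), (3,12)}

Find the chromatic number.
Clique number ω(G) = 2 (lower bound: χ ≥ ω).
The graph is bipartite (no odd cycle), so 2 colors suffice: χ(G) = 2.
A valid 2-coloring: color 1: [0, 3, 11]; color 2: [2, 6, 8, 9, 12].

χ(G) = 2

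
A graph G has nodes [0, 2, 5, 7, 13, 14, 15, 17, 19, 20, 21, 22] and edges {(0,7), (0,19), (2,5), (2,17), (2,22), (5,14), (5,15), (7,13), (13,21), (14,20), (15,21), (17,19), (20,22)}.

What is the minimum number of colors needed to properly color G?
Clique number ω(G) = 2 (lower bound: χ ≥ ω).
Odd cycle [22, 20, 14, 5, 2] needs 3 colors (χ ≥ 3).
The coloring below uses 3 colors, so χ(G) = 3.
A valid 3-coloring: color 1: [0, 2, 13, 15, 20]; color 2: [5, 7, 19, 21, 22]; color 3: [14, 17].

χ(G) = 3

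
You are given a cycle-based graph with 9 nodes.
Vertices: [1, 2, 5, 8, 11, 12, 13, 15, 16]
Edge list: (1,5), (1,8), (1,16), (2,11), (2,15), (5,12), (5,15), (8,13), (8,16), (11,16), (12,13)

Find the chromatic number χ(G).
χ(G) = 3

Clique number ω(G) = 3 (lower bound: χ ≥ ω).
The clique on [1, 8, 16] has size 3, forcing χ ≥ 3, and the coloring below uses 3 colors, so χ(G) = 3.
A valid 3-coloring: color 1: [2, 5, 13, 16]; color 2: [1, 11, 12, 15]; color 3: [8].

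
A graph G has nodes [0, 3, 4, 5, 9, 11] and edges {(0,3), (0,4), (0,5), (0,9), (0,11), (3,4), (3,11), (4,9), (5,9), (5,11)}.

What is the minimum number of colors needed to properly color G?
Clique number ω(G) = 3 (lower bound: χ ≥ ω).
Odd cycle [9, 5, 11, 3, 4] needs 3 colors (χ ≥ 3).
Vertex 0 is adjacent to every vertex of [3, 4, 5, 9, 11], which already need 3 colors among themselves, so 0 needs a new color (χ ≥ 4).
The coloring below uses 4 colors, so χ(G) = 4.
A valid 4-coloring: color 1: [0]; color 2: [3, 9]; color 3: [4, 5]; color 4: [11].

χ(G) = 4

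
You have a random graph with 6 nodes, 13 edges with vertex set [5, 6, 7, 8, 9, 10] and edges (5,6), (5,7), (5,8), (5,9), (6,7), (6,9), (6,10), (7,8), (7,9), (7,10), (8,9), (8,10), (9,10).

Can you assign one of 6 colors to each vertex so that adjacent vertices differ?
Yes, G is 6-colorable

A valid 6-coloring: color 1: [7]; color 2: [9]; color 3: [5, 10]; color 4: [6, 8].
(χ(G) = 4 ≤ 6.)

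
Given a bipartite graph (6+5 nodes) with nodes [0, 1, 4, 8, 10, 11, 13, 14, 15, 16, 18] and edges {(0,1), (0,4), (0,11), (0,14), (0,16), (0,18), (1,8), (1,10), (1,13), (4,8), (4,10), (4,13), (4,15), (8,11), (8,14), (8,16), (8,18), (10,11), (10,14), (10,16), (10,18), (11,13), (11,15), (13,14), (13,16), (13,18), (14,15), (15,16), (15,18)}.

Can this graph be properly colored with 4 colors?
A valid 4-coloring: color 1: [0, 8, 10, 13, 15]; color 2: [1, 4, 11, 14, 16, 18].
(χ(G) = 2 ≤ 4.)

Yes, G is 4-colorable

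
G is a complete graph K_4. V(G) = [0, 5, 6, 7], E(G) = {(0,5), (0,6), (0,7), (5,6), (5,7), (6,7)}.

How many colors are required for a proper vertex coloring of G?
Clique number ω(G) = 4 (lower bound: χ ≥ ω).
The clique on [0, 5, 6, 7] has size 4, forcing χ ≥ 4, and the coloring below uses 4 colors, so χ(G) = 4.
A valid 4-coloring: color 1: [6]; color 2: [7]; color 3: [5]; color 4: [0].

χ(G) = 4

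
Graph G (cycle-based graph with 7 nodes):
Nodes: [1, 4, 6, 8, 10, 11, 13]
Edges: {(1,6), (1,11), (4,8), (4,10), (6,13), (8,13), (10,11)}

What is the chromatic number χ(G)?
Clique number ω(G) = 2 (lower bound: χ ≥ ω).
Odd cycle [6, 1, 11, 10, 4, 8, 13] needs 3 colors (χ ≥ 3).
The coloring below uses 3 colors, so χ(G) = 3.
A valid 3-coloring: color 1: [6, 8, 11]; color 2: [1, 10, 13]; color 3: [4].

χ(G) = 3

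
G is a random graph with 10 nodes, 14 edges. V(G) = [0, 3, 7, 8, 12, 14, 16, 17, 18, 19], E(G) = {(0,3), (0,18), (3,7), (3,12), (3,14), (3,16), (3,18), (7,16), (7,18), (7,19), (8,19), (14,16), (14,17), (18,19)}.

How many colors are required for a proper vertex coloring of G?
Clique number ω(G) = 3 (lower bound: χ ≥ ω).
The clique on [0, 3, 18] has size 3, forcing χ ≥ 3, and the coloring below uses 3 colors, so χ(G) = 3.
A valid 3-coloring: color 1: [3, 17, 19]; color 2: [0, 7, 8, 12, 14]; color 3: [16, 18].

χ(G) = 3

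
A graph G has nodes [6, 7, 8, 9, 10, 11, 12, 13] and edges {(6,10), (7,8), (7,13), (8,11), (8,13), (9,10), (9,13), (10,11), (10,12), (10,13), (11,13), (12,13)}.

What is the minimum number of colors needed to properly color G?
χ(G) = 3

Clique number ω(G) = 3 (lower bound: χ ≥ ω).
The clique on [8, 11, 13] has size 3, forcing χ ≥ 3, and the coloring below uses 3 colors, so χ(G) = 3.
A valid 3-coloring: color 1: [6, 13]; color 2: [8, 10]; color 3: [7, 9, 11, 12].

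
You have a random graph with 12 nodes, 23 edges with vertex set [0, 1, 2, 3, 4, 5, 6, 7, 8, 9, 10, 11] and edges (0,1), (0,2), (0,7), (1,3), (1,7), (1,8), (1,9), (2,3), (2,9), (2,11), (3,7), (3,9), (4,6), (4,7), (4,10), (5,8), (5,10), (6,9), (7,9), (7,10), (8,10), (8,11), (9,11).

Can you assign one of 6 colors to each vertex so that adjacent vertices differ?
Yes, G is 6-colorable

A valid 6-coloring: color 1: [0, 9, 10]; color 2: [2, 6, 7, 8]; color 3: [1, 4, 5, 11]; color 4: [3].
(χ(G) = 4 ≤ 6.)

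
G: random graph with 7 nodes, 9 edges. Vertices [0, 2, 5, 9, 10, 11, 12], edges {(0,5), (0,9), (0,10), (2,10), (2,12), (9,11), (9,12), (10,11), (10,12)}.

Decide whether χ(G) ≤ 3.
Yes, G is 3-colorable

A valid 3-coloring: color 1: [5, 9, 10]; color 2: [0, 2, 11]; color 3: [12].
(χ(G) = 3 ≤ 3.)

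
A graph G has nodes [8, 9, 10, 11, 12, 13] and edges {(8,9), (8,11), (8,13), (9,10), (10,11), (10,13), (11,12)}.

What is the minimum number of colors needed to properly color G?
χ(G) = 2

Clique number ω(G) = 2 (lower bound: χ ≥ ω).
The graph is bipartite (no odd cycle), so 2 colors suffice: χ(G) = 2.
A valid 2-coloring: color 1: [8, 10, 12]; color 2: [9, 11, 13].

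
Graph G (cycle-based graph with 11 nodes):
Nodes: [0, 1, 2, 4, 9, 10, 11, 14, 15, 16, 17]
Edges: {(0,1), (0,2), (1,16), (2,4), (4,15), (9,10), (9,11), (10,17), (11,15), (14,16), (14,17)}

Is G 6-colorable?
Yes, G is 6-colorable

A valid 6-coloring: color 1: [0, 4, 10, 11, 16]; color 2: [1, 2, 9, 15, 17]; color 3: [14].
(χ(G) = 3 ≤ 6.)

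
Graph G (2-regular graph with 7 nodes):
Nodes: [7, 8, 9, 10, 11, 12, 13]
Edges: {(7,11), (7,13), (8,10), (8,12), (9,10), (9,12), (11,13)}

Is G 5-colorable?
Yes, G is 5-colorable

A valid 5-coloring: color 1: [8, 9, 13]; color 2: [10, 11, 12]; color 3: [7].
(χ(G) = 3 ≤ 5.)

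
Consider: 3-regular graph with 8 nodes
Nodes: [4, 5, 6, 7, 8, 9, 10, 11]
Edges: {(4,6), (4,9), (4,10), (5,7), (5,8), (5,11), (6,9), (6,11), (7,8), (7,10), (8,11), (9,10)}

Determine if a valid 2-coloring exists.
No, G is not 2-colorable

The clique on vertices [4, 9, 10] has size 3 > 2, so it alone needs 3 colors.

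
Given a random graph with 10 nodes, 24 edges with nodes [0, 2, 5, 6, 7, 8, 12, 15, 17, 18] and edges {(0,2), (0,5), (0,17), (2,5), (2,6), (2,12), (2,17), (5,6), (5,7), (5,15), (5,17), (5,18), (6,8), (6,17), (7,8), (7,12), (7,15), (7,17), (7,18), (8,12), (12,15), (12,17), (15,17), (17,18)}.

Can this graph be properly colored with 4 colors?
A valid 4-coloring: color 1: [8, 17]; color 2: [5, 12]; color 3: [2, 7]; color 4: [0, 6, 15, 18].
(χ(G) = 4 ≤ 4.)

Yes, G is 4-colorable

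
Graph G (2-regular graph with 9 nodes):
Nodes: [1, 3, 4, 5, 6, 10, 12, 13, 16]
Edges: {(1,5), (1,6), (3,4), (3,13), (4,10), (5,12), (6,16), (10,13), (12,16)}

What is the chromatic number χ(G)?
χ(G) = 3

Clique number ω(G) = 2 (lower bound: χ ≥ ω).
Odd cycle [6, 16, 12, 5, 1] needs 3 colors (χ ≥ 3).
The coloring below uses 3 colors, so χ(G) = 3.
A valid 3-coloring: color 1: [4, 5, 6, 13]; color 2: [1, 3, 10, 16]; color 3: [12].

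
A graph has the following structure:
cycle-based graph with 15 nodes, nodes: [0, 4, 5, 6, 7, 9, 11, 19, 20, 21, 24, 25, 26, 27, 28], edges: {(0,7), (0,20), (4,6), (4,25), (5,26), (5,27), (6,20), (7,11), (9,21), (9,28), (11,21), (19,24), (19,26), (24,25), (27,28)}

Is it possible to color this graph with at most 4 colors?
Yes, G is 4-colorable

A valid 4-coloring: color 1: [5, 7, 19, 20, 21, 25, 28]; color 2: [0, 4, 9, 11, 24, 26, 27]; color 3: [6].
(χ(G) = 3 ≤ 4.)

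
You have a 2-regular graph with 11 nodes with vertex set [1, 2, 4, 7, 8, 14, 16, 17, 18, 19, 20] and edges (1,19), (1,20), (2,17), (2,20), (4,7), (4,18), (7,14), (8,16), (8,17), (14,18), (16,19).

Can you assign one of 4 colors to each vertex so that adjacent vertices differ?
Yes, G is 4-colorable

A valid 4-coloring: color 1: [1, 2, 7, 8, 18]; color 2: [4, 14, 17, 19, 20]; color 3: [16].
(χ(G) = 3 ≤ 4.)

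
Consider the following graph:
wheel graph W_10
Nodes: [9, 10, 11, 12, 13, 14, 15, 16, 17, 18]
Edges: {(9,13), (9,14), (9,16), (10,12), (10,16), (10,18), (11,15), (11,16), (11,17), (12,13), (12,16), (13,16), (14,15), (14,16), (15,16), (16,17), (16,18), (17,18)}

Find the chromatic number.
χ(G) = 4

Clique number ω(G) = 3 (lower bound: χ ≥ ω).
Odd cycle [18, 17, 11, 15, 14, 9, 13, 12, 10] needs 3 colors (χ ≥ 3).
Vertex 16 is adjacent to every vertex of [9, 10, 11, 12, 13, 14, 15, 17, 18], which already need 3 colors among themselves, so 16 needs a new color (χ ≥ 4).
The coloring below uses 4 colors, so χ(G) = 4.
A valid 4-coloring: color 1: [16]; color 2: [11, 12, 14, 18]; color 3: [9, 10, 15, 17]; color 4: [13].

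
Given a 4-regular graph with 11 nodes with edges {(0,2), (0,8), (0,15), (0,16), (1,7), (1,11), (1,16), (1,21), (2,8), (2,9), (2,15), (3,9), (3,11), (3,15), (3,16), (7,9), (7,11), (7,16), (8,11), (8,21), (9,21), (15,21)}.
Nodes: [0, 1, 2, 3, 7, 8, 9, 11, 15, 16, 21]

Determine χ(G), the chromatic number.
Clique number ω(G) = 3 (lower bound: χ ≥ ω).
The clique on [0, 2, 8] has size 3, forcing χ ≥ 3, and the coloring below uses 3 colors, so χ(G) = 3.
A valid 3-coloring: color 1: [1, 8, 9, 15]; color 2: [0, 3, 7, 21]; color 3: [2, 11, 16].

χ(G) = 3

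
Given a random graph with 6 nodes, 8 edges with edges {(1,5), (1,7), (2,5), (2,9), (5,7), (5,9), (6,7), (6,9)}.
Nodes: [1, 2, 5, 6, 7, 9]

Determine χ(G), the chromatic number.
Clique number ω(G) = 3 (lower bound: χ ≥ ω).
The clique on [2, 5, 9] has size 3, forcing χ ≥ 3, and the coloring below uses 3 colors, so χ(G) = 3.
A valid 3-coloring: color 1: [5, 6]; color 2: [7, 9]; color 3: [1, 2].

χ(G) = 3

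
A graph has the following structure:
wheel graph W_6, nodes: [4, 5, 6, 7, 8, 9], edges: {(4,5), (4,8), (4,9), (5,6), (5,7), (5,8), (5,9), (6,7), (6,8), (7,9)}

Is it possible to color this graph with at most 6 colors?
A valid 6-coloring: color 1: [5]; color 2: [8, 9]; color 3: [4, 7]; color 4: [6].
(χ(G) = 4 ≤ 6.)

Yes, G is 6-colorable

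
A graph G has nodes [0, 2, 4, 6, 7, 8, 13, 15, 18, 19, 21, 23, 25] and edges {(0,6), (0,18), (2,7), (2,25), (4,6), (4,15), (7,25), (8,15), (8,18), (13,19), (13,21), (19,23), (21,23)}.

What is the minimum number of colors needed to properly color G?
Clique number ω(G) = 3 (lower bound: χ ≥ ω).
The clique on [2, 7, 25] has size 3, forcing χ ≥ 3, and the coloring below uses 3 colors, so χ(G) = 3.
A valid 3-coloring: color 1: [6, 7, 15, 18, 19, 21]; color 2: [0, 4, 8, 13, 23, 25]; color 3: [2].

χ(G) = 3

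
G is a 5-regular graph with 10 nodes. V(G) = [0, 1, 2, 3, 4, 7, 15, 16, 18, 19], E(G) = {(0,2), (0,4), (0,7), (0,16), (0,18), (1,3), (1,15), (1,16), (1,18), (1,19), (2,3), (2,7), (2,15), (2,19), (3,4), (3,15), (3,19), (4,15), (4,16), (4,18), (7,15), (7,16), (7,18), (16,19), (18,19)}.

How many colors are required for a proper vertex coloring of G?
χ(G) = 4

Clique number ω(G) = 3 (lower bound: χ ≥ ω).
Suppose a proper 3-coloring c exists. The clique [0, 2, 7] takes 3 distinct colors; by symmetry let c(0) = 1, c(2) = 2, c(7) = 3.
- Vertex 15: neighbors [2, 7] already have colors [2, 3] ⇒ c(15) = 1.
- Vertex 3: neighbors [15, 2] already have colors [1, 2] ⇒ c(3) = 3.
- Vertex 1: neighbors [15, 3] already have colors [1, 3] ⇒ c(1) = 2.
- Vertex 16: neighbors [0, 1, 7] already have colors [1, 2, 3] — all 3 colors blocked. Contradiction.
The forced assignments end in a contradiction, so G has no proper 3-coloring (χ ≥ 4).
The coloring below uses 4 colors, so χ(G) = 4.
A valid 4-coloring: color 1: [1, 2, 4]; color 2: [3, 7]; color 3: [15, 16, 18]; color 4: [0, 19].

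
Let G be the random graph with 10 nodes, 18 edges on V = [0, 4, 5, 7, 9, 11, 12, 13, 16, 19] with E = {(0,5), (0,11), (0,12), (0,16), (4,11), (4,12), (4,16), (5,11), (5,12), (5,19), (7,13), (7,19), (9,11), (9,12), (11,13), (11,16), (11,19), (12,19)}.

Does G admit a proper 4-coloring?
A valid 4-coloring: color 1: [7, 11, 12]; color 2: [0, 4, 9, 13, 19]; color 3: [5, 16].
(χ(G) = 3 ≤ 4.)

Yes, G is 4-colorable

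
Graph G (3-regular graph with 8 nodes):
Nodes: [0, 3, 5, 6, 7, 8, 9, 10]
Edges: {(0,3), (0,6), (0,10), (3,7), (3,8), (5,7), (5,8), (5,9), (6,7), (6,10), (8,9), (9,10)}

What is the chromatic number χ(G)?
Clique number ω(G) = 3 (lower bound: χ ≥ ω).
The clique on [0, 6, 10] has size 3, forcing χ ≥ 3, and the coloring below uses 3 colors, so χ(G) = 3.
A valid 3-coloring: color 1: [3, 6, 9]; color 2: [5, 10]; color 3: [0, 7, 8].

χ(G) = 3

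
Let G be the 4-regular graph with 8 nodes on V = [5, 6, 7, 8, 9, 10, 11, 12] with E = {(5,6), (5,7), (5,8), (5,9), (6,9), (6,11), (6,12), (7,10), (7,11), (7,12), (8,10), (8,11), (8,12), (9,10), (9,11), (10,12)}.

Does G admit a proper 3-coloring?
A valid 3-coloring: color 1: [9, 12]; color 2: [6, 7, 8]; color 3: [5, 10, 11].
(χ(G) = 3 ≤ 3.)

Yes, G is 3-colorable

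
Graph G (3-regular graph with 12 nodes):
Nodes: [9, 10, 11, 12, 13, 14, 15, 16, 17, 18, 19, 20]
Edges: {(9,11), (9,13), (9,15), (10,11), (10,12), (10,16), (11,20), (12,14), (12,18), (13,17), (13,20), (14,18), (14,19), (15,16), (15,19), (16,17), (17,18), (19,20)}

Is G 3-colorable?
A valid 3-coloring: color 1: [9, 16, 18, 19]; color 2: [10, 14, 15, 17, 20]; color 3: [11, 12, 13].
(χ(G) = 3 ≤ 3.)

Yes, G is 3-colorable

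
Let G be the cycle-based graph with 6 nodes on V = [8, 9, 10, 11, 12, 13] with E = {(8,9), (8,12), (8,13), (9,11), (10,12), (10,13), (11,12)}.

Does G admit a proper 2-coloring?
A valid 2-coloring: color 1: [8, 10, 11]; color 2: [9, 12, 13].
(χ(G) = 2 ≤ 2.)

Yes, G is 2-colorable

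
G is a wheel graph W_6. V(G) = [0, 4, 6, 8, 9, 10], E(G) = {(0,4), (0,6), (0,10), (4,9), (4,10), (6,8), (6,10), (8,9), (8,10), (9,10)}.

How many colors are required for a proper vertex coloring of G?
χ(G) = 4

Clique number ω(G) = 3 (lower bound: χ ≥ ω).
Odd cycle [9, 4, 0, 6, 8] needs 3 colors (χ ≥ 3).
Vertex 10 is adjacent to every vertex of [0, 4, 6, 8, 9], which already need 3 colors among themselves, so 10 needs a new color (χ ≥ 4).
The coloring below uses 4 colors, so χ(G) = 4.
A valid 4-coloring: color 1: [10]; color 2: [6, 9]; color 3: [4, 8]; color 4: [0].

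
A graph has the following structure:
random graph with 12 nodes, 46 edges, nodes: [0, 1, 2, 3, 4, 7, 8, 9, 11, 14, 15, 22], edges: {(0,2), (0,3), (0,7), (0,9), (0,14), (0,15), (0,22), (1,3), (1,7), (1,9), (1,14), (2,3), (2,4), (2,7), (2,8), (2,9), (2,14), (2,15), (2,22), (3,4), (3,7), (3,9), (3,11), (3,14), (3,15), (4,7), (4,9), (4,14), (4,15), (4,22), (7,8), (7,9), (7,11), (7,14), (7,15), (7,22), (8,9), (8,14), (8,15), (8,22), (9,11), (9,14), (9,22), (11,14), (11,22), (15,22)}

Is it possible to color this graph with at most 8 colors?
A valid 8-coloring: color 1: [7]; color 2: [9, 15]; color 3: [14, 22]; color 4: [3, 8]; color 5: [1, 2, 11]; color 6: [0, 4].
(χ(G) = 6 ≤ 8.)

Yes, G is 8-colorable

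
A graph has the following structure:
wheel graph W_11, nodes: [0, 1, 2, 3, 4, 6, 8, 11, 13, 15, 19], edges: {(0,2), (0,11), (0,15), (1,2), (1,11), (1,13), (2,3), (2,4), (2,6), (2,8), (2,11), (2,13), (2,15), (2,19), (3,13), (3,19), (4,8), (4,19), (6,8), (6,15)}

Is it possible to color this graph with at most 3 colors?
Yes, G is 3-colorable

A valid 3-coloring: color 1: [2]; color 2: [8, 11, 13, 15, 19]; color 3: [0, 1, 3, 4, 6].
(χ(G) = 3 ≤ 3.)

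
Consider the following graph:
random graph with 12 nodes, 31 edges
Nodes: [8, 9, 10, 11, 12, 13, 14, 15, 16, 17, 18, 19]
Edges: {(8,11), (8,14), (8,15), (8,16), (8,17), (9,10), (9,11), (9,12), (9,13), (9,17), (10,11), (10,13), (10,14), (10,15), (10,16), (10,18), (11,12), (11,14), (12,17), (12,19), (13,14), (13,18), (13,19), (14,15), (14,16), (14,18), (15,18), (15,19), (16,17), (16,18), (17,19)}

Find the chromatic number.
χ(G) = 4

Clique number ω(G) = 4 (lower bound: χ ≥ ω).
The clique on [10, 14, 16, 18] has size 4, forcing χ ≥ 4, and the coloring below uses 4 colors, so χ(G) = 4.
A valid 4-coloring: color 1: [10, 17]; color 2: [9, 14, 19]; color 3: [11, 13, 15, 16]; color 4: [8, 12, 18].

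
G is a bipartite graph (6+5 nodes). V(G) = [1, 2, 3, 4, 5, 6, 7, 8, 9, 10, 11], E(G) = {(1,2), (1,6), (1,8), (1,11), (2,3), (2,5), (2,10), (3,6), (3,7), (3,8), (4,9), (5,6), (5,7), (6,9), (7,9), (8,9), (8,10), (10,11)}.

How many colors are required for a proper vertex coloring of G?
χ(G) = 2

Clique number ω(G) = 2 (lower bound: χ ≥ ω).
The graph is bipartite (no odd cycle), so 2 colors suffice: χ(G) = 2.
A valid 2-coloring: color 1: [2, 4, 6, 7, 8, 11]; color 2: [1, 3, 5, 9, 10].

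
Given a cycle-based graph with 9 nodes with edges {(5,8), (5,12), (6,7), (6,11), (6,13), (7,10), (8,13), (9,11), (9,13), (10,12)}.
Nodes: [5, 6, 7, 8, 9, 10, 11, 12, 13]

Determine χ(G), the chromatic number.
Clique number ω(G) = 2 (lower bound: χ ≥ ω).
Odd cycle [8, 5, 12, 10, 7, 6, 11, 9, 13] needs 3 colors (χ ≥ 3).
The coloring below uses 3 colors, so χ(G) = 3.
A valid 3-coloring: color 1: [5, 10, 11, 13]; color 2: [6, 8, 9, 12]; color 3: [7].

χ(G) = 3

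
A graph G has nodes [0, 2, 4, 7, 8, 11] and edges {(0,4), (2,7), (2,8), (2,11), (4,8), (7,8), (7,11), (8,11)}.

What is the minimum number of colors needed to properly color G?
χ(G) = 4

Clique number ω(G) = 4 (lower bound: χ ≥ ω).
The clique on [2, 7, 8, 11] has size 4, forcing χ ≥ 4, and the coloring below uses 4 colors, so χ(G) = 4.
A valid 4-coloring: color 1: [0, 8]; color 2: [4, 7]; color 3: [11]; color 4: [2].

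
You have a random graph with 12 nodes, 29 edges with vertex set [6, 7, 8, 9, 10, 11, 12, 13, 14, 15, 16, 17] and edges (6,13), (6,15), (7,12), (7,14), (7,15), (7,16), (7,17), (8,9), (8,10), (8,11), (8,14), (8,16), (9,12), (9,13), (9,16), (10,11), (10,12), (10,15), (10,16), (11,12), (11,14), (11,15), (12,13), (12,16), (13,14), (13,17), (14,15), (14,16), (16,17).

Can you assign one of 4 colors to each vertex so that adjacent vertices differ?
A valid 4-coloring: color 1: [11, 13, 16]; color 2: [6, 12, 14, 17]; color 3: [7, 9, 10]; color 4: [8, 15].
(χ(G) = 4 ≤ 4.)

Yes, G is 4-colorable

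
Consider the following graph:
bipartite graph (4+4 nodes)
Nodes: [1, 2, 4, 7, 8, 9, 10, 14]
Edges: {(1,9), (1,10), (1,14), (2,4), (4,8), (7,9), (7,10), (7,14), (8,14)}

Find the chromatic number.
Clique number ω(G) = 2 (lower bound: χ ≥ ω).
The graph is bipartite (no odd cycle), so 2 colors suffice: χ(G) = 2.
A valid 2-coloring: color 1: [4, 9, 10, 14]; color 2: [1, 2, 7, 8].

χ(G) = 2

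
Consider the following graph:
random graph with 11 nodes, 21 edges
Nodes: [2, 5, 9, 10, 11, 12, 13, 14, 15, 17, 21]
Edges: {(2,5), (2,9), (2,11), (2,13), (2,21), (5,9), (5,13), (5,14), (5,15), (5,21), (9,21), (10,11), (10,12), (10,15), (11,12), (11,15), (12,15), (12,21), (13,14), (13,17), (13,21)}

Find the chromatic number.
χ(G) = 4

Clique number ω(G) = 4 (lower bound: χ ≥ ω).
The clique on [2, 5, 9, 21] has size 4, forcing χ ≥ 4, and the coloring below uses 4 colors, so χ(G) = 4.
A valid 4-coloring: color 1: [5, 12, 17]; color 2: [9, 11, 13]; color 3: [2, 14, 15]; color 4: [10, 21].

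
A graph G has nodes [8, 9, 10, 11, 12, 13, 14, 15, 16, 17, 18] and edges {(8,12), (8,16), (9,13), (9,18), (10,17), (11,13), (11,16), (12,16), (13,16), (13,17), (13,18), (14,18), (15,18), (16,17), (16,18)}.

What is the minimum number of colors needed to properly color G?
Clique number ω(G) = 3 (lower bound: χ ≥ ω).
The clique on [9, 13, 18] has size 3, forcing χ ≥ 3, and the coloring below uses 3 colors, so χ(G) = 3.
A valid 3-coloring: color 1: [9, 10, 14, 15, 16]; color 2: [8, 13]; color 3: [11, 12, 17, 18].

χ(G) = 3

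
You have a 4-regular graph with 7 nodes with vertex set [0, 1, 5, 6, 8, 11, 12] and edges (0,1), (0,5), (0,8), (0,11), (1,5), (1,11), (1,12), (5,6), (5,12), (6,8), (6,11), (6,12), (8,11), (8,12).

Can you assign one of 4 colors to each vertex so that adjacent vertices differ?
Yes, G is 4-colorable

A valid 4-coloring: color 1: [5, 8]; color 2: [0, 6]; color 3: [11, 12]; color 4: [1].
(χ(G) = 4 ≤ 4.)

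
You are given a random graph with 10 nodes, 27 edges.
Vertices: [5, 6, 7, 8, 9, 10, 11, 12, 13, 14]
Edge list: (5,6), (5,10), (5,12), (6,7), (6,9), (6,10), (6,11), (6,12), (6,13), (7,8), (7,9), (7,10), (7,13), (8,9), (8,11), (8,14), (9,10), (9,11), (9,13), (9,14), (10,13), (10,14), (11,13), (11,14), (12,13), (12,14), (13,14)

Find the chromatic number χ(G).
χ(G) = 5

Clique number ω(G) = 5 (lower bound: χ ≥ ω).
The clique on [6, 7, 9, 10, 13] has size 5, forcing χ ≥ 5, and the coloring below uses 5 colors, so χ(G) = 5.
A valid 5-coloring: color 1: [6, 14]; color 2: [5, 8, 13]; color 3: [9, 12]; color 4: [10, 11]; color 5: [7].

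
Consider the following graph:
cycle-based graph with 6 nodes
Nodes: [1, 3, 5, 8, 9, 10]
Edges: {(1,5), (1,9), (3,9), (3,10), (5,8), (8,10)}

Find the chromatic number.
Clique number ω(G) = 2 (lower bound: χ ≥ ω).
The graph is bipartite (no odd cycle), so 2 colors suffice: χ(G) = 2.
A valid 2-coloring: color 1: [5, 9, 10]; color 2: [1, 3, 8].

χ(G) = 2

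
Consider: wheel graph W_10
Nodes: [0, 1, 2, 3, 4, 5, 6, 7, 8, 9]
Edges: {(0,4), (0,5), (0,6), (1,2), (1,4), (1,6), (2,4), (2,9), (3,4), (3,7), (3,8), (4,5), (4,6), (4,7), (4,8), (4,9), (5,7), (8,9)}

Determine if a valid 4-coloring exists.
Yes, G is 4-colorable

A valid 4-coloring: color 1: [4]; color 2: [0, 2, 7, 8]; color 3: [3, 5, 6, 9]; color 4: [1].
(χ(G) = 4 ≤ 4.)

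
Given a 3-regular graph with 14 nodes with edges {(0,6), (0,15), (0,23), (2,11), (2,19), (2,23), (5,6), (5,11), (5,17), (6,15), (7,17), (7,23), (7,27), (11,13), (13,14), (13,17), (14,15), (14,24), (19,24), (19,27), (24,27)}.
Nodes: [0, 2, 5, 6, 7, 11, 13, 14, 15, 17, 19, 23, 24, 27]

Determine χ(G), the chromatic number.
χ(G) = 3

Clique number ω(G) = 3 (lower bound: χ ≥ ω).
The clique on [0, 6, 15] has size 3, forcing χ ≥ 3, and the coloring below uses 3 colors, so χ(G) = 3.
A valid 3-coloring: color 1: [2, 6, 14, 17, 27]; color 2: [0, 5, 7, 13, 24]; color 3: [11, 15, 19, 23].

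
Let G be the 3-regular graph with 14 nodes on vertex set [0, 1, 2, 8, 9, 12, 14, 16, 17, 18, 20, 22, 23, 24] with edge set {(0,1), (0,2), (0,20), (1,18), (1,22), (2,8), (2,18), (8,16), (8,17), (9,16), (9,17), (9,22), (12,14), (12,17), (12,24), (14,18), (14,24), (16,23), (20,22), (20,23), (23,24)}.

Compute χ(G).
χ(G) = 3

Clique number ω(G) = 3 (lower bound: χ ≥ ω).
The clique on [12, 14, 24] has size 3, forcing χ ≥ 3, and the coloring below uses 3 colors, so χ(G) = 3.
A valid 3-coloring: color 1: [1, 2, 14, 16, 17, 20]; color 2: [0, 8, 12, 18, 22, 23]; color 3: [9, 24].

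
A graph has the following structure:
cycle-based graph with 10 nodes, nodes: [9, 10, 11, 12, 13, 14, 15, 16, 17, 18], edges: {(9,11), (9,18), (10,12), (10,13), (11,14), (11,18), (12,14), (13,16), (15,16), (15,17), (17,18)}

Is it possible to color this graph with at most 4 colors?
Yes, G is 4-colorable

A valid 4-coloring: color 1: [10, 11, 16, 17]; color 2: [12, 13, 15, 18]; color 3: [9, 14].
(χ(G) = 3 ≤ 4.)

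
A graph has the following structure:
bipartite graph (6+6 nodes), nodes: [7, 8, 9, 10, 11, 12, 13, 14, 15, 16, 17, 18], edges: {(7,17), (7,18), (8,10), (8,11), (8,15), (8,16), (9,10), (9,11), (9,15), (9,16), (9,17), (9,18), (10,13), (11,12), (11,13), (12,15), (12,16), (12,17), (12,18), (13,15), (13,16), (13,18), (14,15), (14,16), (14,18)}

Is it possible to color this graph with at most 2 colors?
A valid 2-coloring: color 1: [7, 8, 9, 12, 13, 14]; color 2: [10, 11, 15, 16, 17, 18].
(χ(G) = 2 ≤ 2.)

Yes, G is 2-colorable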